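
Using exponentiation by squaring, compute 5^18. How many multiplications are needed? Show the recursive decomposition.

Computing 5^18 by squaring (build up from 5^1; each line after the first costs one multiplication):

5^1 = 5
5^2 = (5^1)^2 = 5^2 = 25
5^4 = (5^2)^2 = 25^2 = 625
5^8 = (5^4)^2 = 625^2 = 390625
5^9 = 5 * 5^8 = 5 * 390625 = 1953125
5^18 = (5^9)^2 = 1953125^2 = 3814697265625

Result: 3814697265625
Multiplications needed: 5 (5 lines after 5^1)

5^18 = 3814697265625. Using exponentiation by squaring, this requires 5 multiplications. The key idea: if the exponent is even, square the half-power; if odd, multiply by the base once.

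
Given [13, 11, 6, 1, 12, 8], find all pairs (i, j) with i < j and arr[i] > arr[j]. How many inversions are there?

Finding inversions in [13, 11, 6, 1, 12, 8]:

(0, 1): arr[0]=13 > arr[1]=11
(0, 2): arr[0]=13 > arr[2]=6
(0, 3): arr[0]=13 > arr[3]=1
(0, 4): arr[0]=13 > arr[4]=12
(0, 5): arr[0]=13 > arr[5]=8
(1, 2): arr[1]=11 > arr[2]=6
(1, 3): arr[1]=11 > arr[3]=1
(1, 5): arr[1]=11 > arr[5]=8
(2, 3): arr[2]=6 > arr[3]=1
(4, 5): arr[4]=12 > arr[5]=8

Total inversions: 10

The array has 10 inversion(s): (0,1), (0,2), (0,3), (0,4), (0,5), (1,2), (1,3), (1,5), (2,3), (4,5). Each pair (i,j) satisfies i < j and arr[i] > arr[j].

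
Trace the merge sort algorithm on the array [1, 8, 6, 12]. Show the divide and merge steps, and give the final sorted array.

Merge sort trace:

Split: [1, 8, 6, 12] -> [1, 8] and [6, 12]
  Split: [1, 8] -> [1] and [8]
  Merge: [1] + [8] -> [1, 8]
  Split: [6, 12] -> [6] and [12]
  Merge: [6] + [12] -> [6, 12]
Merge: [1, 8] + [6, 12] -> [1, 6, 8, 12]

Final sorted array: [1, 6, 8, 12]

The merge sort proceeds by recursively splitting the array and merging sorted halves.
After all merges, the sorted array is [1, 6, 8, 12].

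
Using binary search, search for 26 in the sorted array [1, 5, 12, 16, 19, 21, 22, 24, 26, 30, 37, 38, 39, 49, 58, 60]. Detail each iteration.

Binary search for 26 in [1, 5, 12, 16, 19, 21, 22, 24, 26, 30, 37, 38, 39, 49, 58, 60]:

lo=0, hi=15, mid=7, arr[mid]=24 -> 24 < 26, search right half
lo=8, hi=15, mid=11, arr[mid]=38 -> 38 > 26, search left half
lo=8, hi=10, mid=9, arr[mid]=30 -> 30 > 26, search left half
lo=8, hi=8, mid=8, arr[mid]=26 -> Found target at index 8!

Binary search finds 26 at index 8 after 4 comparisons. The search repeatedly halves the search space by comparing with the middle element.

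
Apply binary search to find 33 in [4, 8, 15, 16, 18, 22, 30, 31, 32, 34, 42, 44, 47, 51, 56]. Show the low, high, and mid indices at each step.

Binary search for 33 in [4, 8, 15, 16, 18, 22, 30, 31, 32, 34, 42, 44, 47, 51, 56]:

lo=0, hi=14, mid=7, arr[mid]=31 -> 31 < 33, search right half
lo=8, hi=14, mid=11, arr[mid]=44 -> 44 > 33, search left half
lo=8, hi=10, mid=9, arr[mid]=34 -> 34 > 33, search left half
lo=8, hi=8, mid=8, arr[mid]=32 -> 32 < 33, search right half
lo=9 > hi=8, target 33 not found

Binary search determines that 33 is not in the array after 4 comparisons. The search space was exhausted without finding the target.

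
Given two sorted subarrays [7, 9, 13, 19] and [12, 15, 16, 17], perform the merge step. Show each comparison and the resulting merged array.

Merging process:

Compare 7 vs 12: take 7 from left. Merged: [7]
Compare 9 vs 12: take 9 from left. Merged: [7, 9]
Compare 13 vs 12: take 12 from right. Merged: [7, 9, 12]
Compare 13 vs 15: take 13 from left. Merged: [7, 9, 12, 13]
Compare 19 vs 15: take 15 from right. Merged: [7, 9, 12, 13, 15]
Compare 19 vs 16: take 16 from right. Merged: [7, 9, 12, 13, 15, 16]
Compare 19 vs 17: take 17 from right. Merged: [7, 9, 12, 13, 15, 16, 17]
Append remaining from left: [19]. Merged: [7, 9, 12, 13, 15, 16, 17, 19]

Final merged array: [7, 9, 12, 13, 15, 16, 17, 19]
Total comparisons: 7

The merged array is [7, 9, 12, 13, 15, 16, 17, 19], requiring 7 comparisons. The merge step runs in O(n) time where n is the total number of elements.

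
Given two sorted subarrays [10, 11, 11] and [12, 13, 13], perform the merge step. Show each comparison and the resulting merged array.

Merging process:

Compare 10 vs 12: take 10 from left. Merged: [10]
Compare 11 vs 12: take 11 from left. Merged: [10, 11]
Compare 11 vs 12: take 11 from left. Merged: [10, 11, 11]
Append remaining from right: [12, 13, 13]. Merged: [10, 11, 11, 12, 13, 13]

Final merged array: [10, 11, 11, 12, 13, 13]
Total comparisons: 3

The merged array is [10, 11, 11, 12, 13, 13], requiring 3 comparisons. The merge step runs in O(n) time where n is the total number of elements.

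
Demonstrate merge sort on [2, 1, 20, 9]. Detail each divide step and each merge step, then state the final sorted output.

Merge sort trace:

Split: [2, 1, 20, 9] -> [2, 1] and [20, 9]
  Split: [2, 1] -> [2] and [1]
  Merge: [2] + [1] -> [1, 2]
  Split: [20, 9] -> [20] and [9]
  Merge: [20] + [9] -> [9, 20]
Merge: [1, 2] + [9, 20] -> [1, 2, 9, 20]

Final sorted array: [1, 2, 9, 20]

The merge sort proceeds by recursively splitting the array and merging sorted halves.
After all merges, the sorted array is [1, 2, 9, 20].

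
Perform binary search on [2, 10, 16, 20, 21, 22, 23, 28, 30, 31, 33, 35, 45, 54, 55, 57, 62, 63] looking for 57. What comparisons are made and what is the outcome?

Binary search for 57 in [2, 10, 16, 20, 21, 22, 23, 28, 30, 31, 33, 35, 45, 54, 55, 57, 62, 63]:

lo=0, hi=17, mid=8, arr[mid]=30 -> 30 < 57, search right half
lo=9, hi=17, mid=13, arr[mid]=54 -> 54 < 57, search right half
lo=14, hi=17, mid=15, arr[mid]=57 -> Found target at index 15!

Binary search finds 57 at index 15 after 3 comparisons. The search repeatedly halves the search space by comparing with the middle element.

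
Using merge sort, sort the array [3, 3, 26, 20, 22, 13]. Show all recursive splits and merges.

Merge sort trace:

Split: [3, 3, 26, 20, 22, 13] -> [3, 3, 26] and [20, 22, 13]
  Split: [3, 3, 26] -> [3] and [3, 26]
    Split: [3, 26] -> [3] and [26]
    Merge: [3] + [26] -> [3, 26]
  Merge: [3] + [3, 26] -> [3, 3, 26]
  Split: [20, 22, 13] -> [20] and [22, 13]
    Split: [22, 13] -> [22] and [13]
    Merge: [22] + [13] -> [13, 22]
  Merge: [20] + [13, 22] -> [13, 20, 22]
Merge: [3, 3, 26] + [13, 20, 22] -> [3, 3, 13, 20, 22, 26]

Final sorted array: [3, 3, 13, 20, 22, 26]

The merge sort proceeds by recursively splitting the array and merging sorted halves.
After all merges, the sorted array is [3, 3, 13, 20, 22, 26].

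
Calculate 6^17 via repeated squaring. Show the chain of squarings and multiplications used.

Computing 6^17 by squaring (build up from 6^1; each line after the first costs one multiplication):

6^1 = 6
6^2 = (6^1)^2 = 6^2 = 36
6^4 = (6^2)^2 = 36^2 = 1296
6^8 = (6^4)^2 = 1296^2 = 1679616
6^16 = (6^8)^2 = 1679616^2 = 2821109907456
6^17 = 6 * 6^16 = 6 * 2821109907456 = 16926659444736

Result: 16926659444736
Multiplications needed: 5 (5 lines after 6^1)

6^17 = 16926659444736. Using exponentiation by squaring, this requires 5 multiplications. The key idea: if the exponent is even, square the half-power; if odd, multiply by the base once.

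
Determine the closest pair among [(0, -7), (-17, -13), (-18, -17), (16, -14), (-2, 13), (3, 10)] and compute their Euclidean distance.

Computing all pairwise distances among 6 points:

d((0, -7), (-17, -13)) = 18.0278
d((0, -7), (-18, -17)) = 20.5913
d((0, -7), (16, -14)) = 17.4642
d((0, -7), (-2, 13)) = 20.0998
d((0, -7), (3, 10)) = 17.2627
d((-17, -13), (-18, -17)) = 4.1231 <-- minimum
d((-17, -13), (16, -14)) = 33.0151
d((-17, -13), (-2, 13)) = 30.0167
d((-17, -13), (3, 10)) = 30.4795
d((-18, -17), (16, -14)) = 34.1321
d((-18, -17), (-2, 13)) = 34.0
d((-18, -17), (3, 10)) = 34.2053
d((16, -14), (-2, 13)) = 32.45
d((16, -14), (3, 10)) = 27.2947
d((-2, 13), (3, 10)) = 5.831

Closest pair: (-17, -13) and (-18, -17) with distance 4.1231

The closest pair is (-17, -13) and (-18, -17) with Euclidean distance 4.1231. For 6 points, brute-force pairwise comparison is shown above. For large n, the divide-and-conquer algorithm (sort by x, recurse on halves, check the dividing strip) achieves O(n log n).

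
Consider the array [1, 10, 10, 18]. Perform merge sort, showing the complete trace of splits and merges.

Merge sort trace:

Split: [1, 10, 10, 18] -> [1, 10] and [10, 18]
  Split: [1, 10] -> [1] and [10]
  Merge: [1] + [10] -> [1, 10]
  Split: [10, 18] -> [10] and [18]
  Merge: [10] + [18] -> [10, 18]
Merge: [1, 10] + [10, 18] -> [1, 10, 10, 18]

Final sorted array: [1, 10, 10, 18]

The merge sort proceeds by recursively splitting the array and merging sorted halves.
After all merges, the sorted array is [1, 10, 10, 18].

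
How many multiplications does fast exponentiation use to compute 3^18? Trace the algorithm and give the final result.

Computing 3^18 by squaring (build up from 3^1; each line after the first costs one multiplication):

3^1 = 3
3^2 = (3^1)^2 = 3^2 = 9
3^4 = (3^2)^2 = 9^2 = 81
3^8 = (3^4)^2 = 81^2 = 6561
3^9 = 3 * 3^8 = 3 * 6561 = 19683
3^18 = (3^9)^2 = 19683^2 = 387420489

Result: 387420489
Multiplications needed: 5 (5 lines after 3^1)

3^18 = 387420489. Using exponentiation by squaring, this requires 5 multiplications. The key idea: if the exponent is even, square the half-power; if odd, multiply by the base once.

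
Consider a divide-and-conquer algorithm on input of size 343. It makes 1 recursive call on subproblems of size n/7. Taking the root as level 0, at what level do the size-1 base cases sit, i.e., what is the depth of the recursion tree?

For divide and conquer with division factor 7:

Problem sizes at each level:
Level 0: 343
Level 1: 49
Level 2: 7
Level 3: 1

The root is level 0 and the size-1 base case is level 3 (the tree spans levels 0 through 3, i.e. 4 levels counting the root), so the depth is the number of divisions: log_7(343) = 3

The recursion tree depth is log_7(343) = 3. At each level, the problem size is divided by 7, so it takes 3 divisions to reduce to a base case of size 1. The algorithm makes 1 recursive call at each level.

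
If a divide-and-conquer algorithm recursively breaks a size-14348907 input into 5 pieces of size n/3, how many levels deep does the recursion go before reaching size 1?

For divide and conquer with division factor 3:

Problem sizes at each level:
Level 0: 14348907
Level 1: 4782969
Level 2: 1594323
Level 3: 531441
Level 4: 177147
Level 5: 59049
Level 6: 19683
Level 7: 6561
Level 8: 2187
Level 9: 729
Level 10: 243
Level 11: 81
Level 12: 27
Level 13: 9
Level 14: 3
Level 15: 1

The root is level 0 and the size-1 base case is level 15 (the tree spans levels 0 through 15, i.e. 16 levels counting the root), so the depth is the number of divisions: log_3(14348907) = 15

The recursion tree depth is log_3(14348907) = 15. At each level, the problem size is divided by 3, so it takes 15 divisions to reduce to a base case of size 1. The algorithm makes 5 recursive calls at each level.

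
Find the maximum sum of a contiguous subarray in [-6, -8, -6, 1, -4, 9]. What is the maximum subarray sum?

Using Kadane's algorithm on [-6, -8, -6, 1, -4, 9]:

Scanning through the array:
Position 1 (value -8): max_ending_here = -8, max_so_far = -6
Position 2 (value -6): max_ending_here = -6, max_so_far = -6
Position 3 (value 1): max_ending_here = 1, max_so_far = 1
Position 4 (value -4): max_ending_here = -3, max_so_far = 1
Position 5 (value 9): max_ending_here = 9, max_so_far = 9

Maximum subarray: [9]
Maximum sum: 9

The maximum subarray is [9] with sum 9. This subarray runs from index 5 to index 5.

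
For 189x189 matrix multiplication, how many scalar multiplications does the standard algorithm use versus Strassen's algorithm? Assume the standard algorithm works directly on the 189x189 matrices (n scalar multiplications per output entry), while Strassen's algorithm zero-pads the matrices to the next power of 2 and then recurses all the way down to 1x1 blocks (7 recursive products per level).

Matrix multiplication for 189x189 matrices:

Strassen's algorithm requires power-of-2 dimensions. Pad 189x189 to 256x256 (next power of 2).

Standard algorithm: 189^3 = 6751269 multiplications
Strassen's algorithm: 7^(log2(256)) = 7^8 = 5764801 multiplications
Savings: 6751269 - 5764801 = 986468 multiplications

Standard: 6751269 multiplications (189^3). Strassen: 5764801 multiplications (7^8, after padding to 256x256). Strassen reduces 8 recursive multiplications to 7 at each level.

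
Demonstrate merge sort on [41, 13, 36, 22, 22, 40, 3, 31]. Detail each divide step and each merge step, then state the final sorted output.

Merge sort trace:

Split: [41, 13, 36, 22, 22, 40, 3, 31] -> [41, 13, 36, 22] and [22, 40, 3, 31]
  Split: [41, 13, 36, 22] -> [41, 13] and [36, 22]
    Split: [41, 13] -> [41] and [13]
    Merge: [41] + [13] -> [13, 41]
    Split: [36, 22] -> [36] and [22]
    Merge: [36] + [22] -> [22, 36]
  Merge: [13, 41] + [22, 36] -> [13, 22, 36, 41]
  Split: [22, 40, 3, 31] -> [22, 40] and [3, 31]
    Split: [22, 40] -> [22] and [40]
    Merge: [22] + [40] -> [22, 40]
    Split: [3, 31] -> [3] and [31]
    Merge: [3] + [31] -> [3, 31]
  Merge: [22, 40] + [3, 31] -> [3, 22, 31, 40]
Merge: [13, 22, 36, 41] + [3, 22, 31, 40] -> [3, 13, 22, 22, 31, 36, 40, 41]

Final sorted array: [3, 13, 22, 22, 31, 36, 40, 41]

The merge sort proceeds by recursively splitting the array and merging sorted halves.
After all merges, the sorted array is [3, 13, 22, 22, 31, 36, 40, 41].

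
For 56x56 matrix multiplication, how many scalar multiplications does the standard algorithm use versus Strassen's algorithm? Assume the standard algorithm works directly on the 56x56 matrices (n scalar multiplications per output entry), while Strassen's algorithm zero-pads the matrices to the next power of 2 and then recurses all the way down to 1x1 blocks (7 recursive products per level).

Matrix multiplication for 56x56 matrices:

Strassen's algorithm requires power-of-2 dimensions. Pad 56x56 to 64x64 (next power of 2).

Standard algorithm: 56^3 = 175616 multiplications
Strassen's algorithm: 7^(log2(64)) = 7^6 = 117649 multiplications
Savings: 175616 - 117649 = 57967 multiplications

Standard: 175616 multiplications (56^3). Strassen: 117649 multiplications (7^6, after padding to 64x64). Strassen reduces 8 recursive multiplications to 7 at each level.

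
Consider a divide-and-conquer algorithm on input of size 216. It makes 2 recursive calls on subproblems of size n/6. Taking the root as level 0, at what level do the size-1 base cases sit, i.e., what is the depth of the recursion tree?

For divide and conquer with division factor 6:

Problem sizes at each level:
Level 0: 216
Level 1: 36
Level 2: 6
Level 3: 1

The root is level 0 and the size-1 base case is level 3 (the tree spans levels 0 through 3, i.e. 4 levels counting the root), so the depth is the number of divisions: log_6(216) = 3

The recursion tree depth is log_6(216) = 3. At each level, the problem size is divided by 6, so it takes 3 divisions to reduce to a base case of size 1. The algorithm makes 2 recursive calls at each level.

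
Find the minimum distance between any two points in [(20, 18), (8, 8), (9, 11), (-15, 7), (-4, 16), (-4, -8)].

Computing all pairwise distances among 6 points:

d((20, 18), (8, 8)) = 15.6205
d((20, 18), (9, 11)) = 13.0384
d((20, 18), (-15, 7)) = 36.6879
d((20, 18), (-4, 16)) = 24.0832
d((20, 18), (-4, -8)) = 35.3836
d((8, 8), (9, 11)) = 3.1623 <-- minimum
d((8, 8), (-15, 7)) = 23.0217
d((8, 8), (-4, 16)) = 14.4222
d((8, 8), (-4, -8)) = 20.0
d((9, 11), (-15, 7)) = 24.3311
d((9, 11), (-4, 16)) = 13.9284
d((9, 11), (-4, -8)) = 23.0217
d((-15, 7), (-4, 16)) = 14.2127
d((-15, 7), (-4, -8)) = 18.6011
d((-4, 16), (-4, -8)) = 24.0

Closest pair: (8, 8) and (9, 11) with distance 3.1623

The closest pair is (8, 8) and (9, 11) with Euclidean distance 3.1623. For 6 points, brute-force pairwise comparison is shown above. For large n, the divide-and-conquer algorithm (sort by x, recurse on halves, check the dividing strip) achieves O(n log n).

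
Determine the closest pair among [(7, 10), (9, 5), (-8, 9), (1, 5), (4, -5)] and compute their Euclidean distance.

Computing all pairwise distances among 5 points:

d((7, 10), (9, 5)) = 5.3852 <-- minimum
d((7, 10), (-8, 9)) = 15.0333
d((7, 10), (1, 5)) = 7.8102
d((7, 10), (4, -5)) = 15.2971
d((9, 5), (-8, 9)) = 17.4642
d((9, 5), (1, 5)) = 8.0
d((9, 5), (4, -5)) = 11.1803
d((-8, 9), (1, 5)) = 9.8489
d((-8, 9), (4, -5)) = 18.4391
d((1, 5), (4, -5)) = 10.4403

Closest pair: (7, 10) and (9, 5) with distance 5.3852

The closest pair is (7, 10) and (9, 5) with Euclidean distance 5.3852. For 5 points, brute-force pairwise comparison is shown above. For large n, the divide-and-conquer algorithm (sort by x, recurse on halves, check the dividing strip) achieves O(n log n).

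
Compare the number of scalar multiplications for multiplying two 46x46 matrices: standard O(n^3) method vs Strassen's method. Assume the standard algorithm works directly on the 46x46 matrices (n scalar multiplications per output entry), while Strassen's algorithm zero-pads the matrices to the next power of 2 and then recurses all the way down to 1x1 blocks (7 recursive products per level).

Matrix multiplication for 46x46 matrices:

Strassen's algorithm requires power-of-2 dimensions. Pad 46x46 to 64x64 (next power of 2).

Standard algorithm: 46^3 = 97336 multiplications
Strassen's algorithm: 7^(log2(64)) = 7^6 = 117649 multiplications
Difference: 97336 - 117649 = -20313 (Strassen uses MORE here due to padding overhead — for small or just-over-power-of-2 n, padding can outweigh the per-level savings)

Standard: 97336 multiplications (46^3). Strassen: 117649 multiplications (7^6, after padding to 64x64). Strassen reduces 8 recursive multiplications to 7 at each level.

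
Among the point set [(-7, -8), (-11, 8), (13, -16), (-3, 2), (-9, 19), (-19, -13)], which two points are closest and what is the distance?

Computing all pairwise distances among 6 points:

d((-7, -8), (-11, 8)) = 16.4924
d((-7, -8), (13, -16)) = 21.5407
d((-7, -8), (-3, 2)) = 10.7703
d((-7, -8), (-9, 19)) = 27.074
d((-7, -8), (-19, -13)) = 13.0
d((-11, 8), (13, -16)) = 33.9411
d((-11, 8), (-3, 2)) = 10.0 <-- minimum
d((-11, 8), (-9, 19)) = 11.1803
d((-11, 8), (-19, -13)) = 22.4722
d((13, -16), (-3, 2)) = 24.0832
d((13, -16), (-9, 19)) = 41.3401
d((13, -16), (-19, -13)) = 32.1403
d((-3, 2), (-9, 19)) = 18.0278
d((-3, 2), (-19, -13)) = 21.9317
d((-9, 19), (-19, -13)) = 33.5261

Closest pair: (-11, 8) and (-3, 2) with distance 10.0

The closest pair is (-11, 8) and (-3, 2) with Euclidean distance 10.0. For 6 points, brute-force pairwise comparison is shown above. For large n, the divide-and-conquer algorithm (sort by x, recurse on halves, check the dividing strip) achieves O(n log n).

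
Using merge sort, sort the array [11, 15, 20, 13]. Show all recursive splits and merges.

Merge sort trace:

Split: [11, 15, 20, 13] -> [11, 15] and [20, 13]
  Split: [11, 15] -> [11] and [15]
  Merge: [11] + [15] -> [11, 15]
  Split: [20, 13] -> [20] and [13]
  Merge: [20] + [13] -> [13, 20]
Merge: [11, 15] + [13, 20] -> [11, 13, 15, 20]

Final sorted array: [11, 13, 15, 20]

The merge sort proceeds by recursively splitting the array and merging sorted halves.
After all merges, the sorted array is [11, 13, 15, 20].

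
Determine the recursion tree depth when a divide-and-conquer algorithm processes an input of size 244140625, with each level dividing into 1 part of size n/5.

For divide and conquer with division factor 5:

Problem sizes at each level:
Level 0: 244140625
Level 1: 48828125
Level 2: 9765625
Level 3: 1953125
Level 4: 390625
Level 5: 78125
Level 6: 15625
Level 7: 3125
Level 8: 625
Level 9: 125
Level 10: 25
Level 11: 5
Level 12: 1

The root is level 0 and the size-1 base case is level 12 (the tree spans levels 0 through 12, i.e. 13 levels counting the root), so the depth is the number of divisions: log_5(244140625) = 12

The recursion tree depth is log_5(244140625) = 12. At each level, the problem size is divided by 5, so it takes 12 divisions to reduce to a base case of size 1. The algorithm makes 1 recursive call at each level.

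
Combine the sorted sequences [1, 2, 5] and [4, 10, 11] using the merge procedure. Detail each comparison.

Merging process:

Compare 1 vs 4: take 1 from left. Merged: [1]
Compare 2 vs 4: take 2 from left. Merged: [1, 2]
Compare 5 vs 4: take 4 from right. Merged: [1, 2, 4]
Compare 5 vs 10: take 5 from left. Merged: [1, 2, 4, 5]
Append remaining from right: [10, 11]. Merged: [1, 2, 4, 5, 10, 11]

Final merged array: [1, 2, 4, 5, 10, 11]
Total comparisons: 4

The merged array is [1, 2, 4, 5, 10, 11], requiring 4 comparisons. The merge step runs in O(n) time where n is the total number of elements.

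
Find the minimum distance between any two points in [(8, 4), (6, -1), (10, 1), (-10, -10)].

Computing all pairwise distances among 4 points:

d((8, 4), (6, -1)) = 5.3852
d((8, 4), (10, 1)) = 3.6056 <-- minimum
d((8, 4), (-10, -10)) = 22.8035
d((6, -1), (10, 1)) = 4.4721
d((6, -1), (-10, -10)) = 18.3576
d((10, 1), (-10, -10)) = 22.8254

Closest pair: (8, 4) and (10, 1) with distance 3.6056

The closest pair is (8, 4) and (10, 1) with Euclidean distance 3.6056. For 4 points, brute-force pairwise comparison is shown above. For large n, the divide-and-conquer algorithm (sort by x, recurse on halves, check the dividing strip) achieves O(n log n).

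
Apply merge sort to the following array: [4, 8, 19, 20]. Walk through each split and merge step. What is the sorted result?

Merge sort trace:

Split: [4, 8, 19, 20] -> [4, 8] and [19, 20]
  Split: [4, 8] -> [4] and [8]
  Merge: [4] + [8] -> [4, 8]
  Split: [19, 20] -> [19] and [20]
  Merge: [19] + [20] -> [19, 20]
Merge: [4, 8] + [19, 20] -> [4, 8, 19, 20]

Final sorted array: [4, 8, 19, 20]

The merge sort proceeds by recursively splitting the array and merging sorted halves.
After all merges, the sorted array is [4, 8, 19, 20].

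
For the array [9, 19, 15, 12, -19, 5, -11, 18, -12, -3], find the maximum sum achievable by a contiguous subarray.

Using Kadane's algorithm on [9, 19, 15, 12, -19, 5, -11, 18, -12, -3]:

Scanning through the array:
Position 1 (value 19): max_ending_here = 28, max_so_far = 28
Position 2 (value 15): max_ending_here = 43, max_so_far = 43
Position 3 (value 12): max_ending_here = 55, max_so_far = 55
Position 4 (value -19): max_ending_here = 36, max_so_far = 55
Position 5 (value 5): max_ending_here = 41, max_so_far = 55
Position 6 (value -11): max_ending_here = 30, max_so_far = 55
Position 7 (value 18): max_ending_here = 48, max_so_far = 55
Position 8 (value -12): max_ending_here = 36, max_so_far = 55
Position 9 (value -3): max_ending_here = 33, max_so_far = 55

Maximum subarray: [9, 19, 15, 12]
Maximum sum: 55

The maximum subarray is [9, 19, 15, 12] with sum 55. This subarray runs from index 0 to index 3.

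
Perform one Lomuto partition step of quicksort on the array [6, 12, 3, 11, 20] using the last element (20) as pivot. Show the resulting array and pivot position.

Lomuto partition with pivot = 20:

Initial array: [6, 12, 3, 11, 20]

arr[0]=6 <= 20: swap with position 0, array becomes [6, 12, 3, 11, 20]
arr[1]=12 <= 20: swap with position 1, array becomes [6, 12, 3, 11, 20]
arr[2]=3 <= 20: swap with position 2, array becomes [6, 12, 3, 11, 20]
arr[3]=11 <= 20: swap with position 3, array becomes [6, 12, 3, 11, 20]

Place pivot at position 4: [6, 12, 3, 11, 20]
Pivot position: 4

After partitioning with pivot 20, the array becomes [6, 12, 3, 11, 20]. The pivot is placed at index 4. All elements to the left of the pivot are <= 20, and all elements to the right are > 20.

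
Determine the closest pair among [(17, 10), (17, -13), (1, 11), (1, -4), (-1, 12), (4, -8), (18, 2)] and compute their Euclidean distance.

Computing all pairwise distances among 7 points:

d((17, 10), (17, -13)) = 23.0
d((17, 10), (1, 11)) = 16.0312
d((17, 10), (1, -4)) = 21.2603
d((17, 10), (-1, 12)) = 18.1108
d((17, 10), (4, -8)) = 22.2036
d((17, 10), (18, 2)) = 8.0623
d((17, -13), (1, 11)) = 28.8444
d((17, -13), (1, -4)) = 18.3576
d((17, -13), (-1, 12)) = 30.8058
d((17, -13), (4, -8)) = 13.9284
d((17, -13), (18, 2)) = 15.0333
d((1, 11), (1, -4)) = 15.0
d((1, 11), (-1, 12)) = 2.2361 <-- minimum
d((1, 11), (4, -8)) = 19.2354
d((1, 11), (18, 2)) = 19.2354
d((1, -4), (-1, 12)) = 16.1245
d((1, -4), (4, -8)) = 5.0
d((1, -4), (18, 2)) = 18.0278
d((-1, 12), (4, -8)) = 20.6155
d((-1, 12), (18, 2)) = 21.4709
d((4, -8), (18, 2)) = 17.2047

Closest pair: (1, 11) and (-1, 12) with distance 2.2361

The closest pair is (1, 11) and (-1, 12) with Euclidean distance 2.2361. For 7 points, brute-force pairwise comparison is shown above. For large n, the divide-and-conquer algorithm (sort by x, recurse on halves, check the dividing strip) achieves O(n log n).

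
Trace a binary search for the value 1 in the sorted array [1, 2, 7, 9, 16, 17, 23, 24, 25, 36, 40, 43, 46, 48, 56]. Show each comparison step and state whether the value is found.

Binary search for 1 in [1, 2, 7, 9, 16, 17, 23, 24, 25, 36, 40, 43, 46, 48, 56]:

lo=0, hi=14, mid=7, arr[mid]=24 -> 24 > 1, search left half
lo=0, hi=6, mid=3, arr[mid]=9 -> 9 > 1, search left half
lo=0, hi=2, mid=1, arr[mid]=2 -> 2 > 1, search left half
lo=0, hi=0, mid=0, arr[mid]=1 -> Found target at index 0!

Binary search finds 1 at index 0 after 4 comparisons. The search repeatedly halves the search space by comparing with the middle element.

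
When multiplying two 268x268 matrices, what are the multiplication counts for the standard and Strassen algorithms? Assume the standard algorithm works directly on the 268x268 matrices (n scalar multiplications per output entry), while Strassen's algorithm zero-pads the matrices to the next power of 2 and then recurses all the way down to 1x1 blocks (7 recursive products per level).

Matrix multiplication for 268x268 matrices:

Strassen's algorithm requires power-of-2 dimensions. Pad 268x268 to 512x512 (next power of 2).

Standard algorithm: 268^3 = 19248832 multiplications
Strassen's algorithm: 7^(log2(512)) = 7^9 = 40353607 multiplications
Difference: 19248832 - 40353607 = -21104775 (Strassen uses MORE here due to padding overhead — for small or just-over-power-of-2 n, padding can outweigh the per-level savings)

Standard: 19248832 multiplications (268^3). Strassen: 40353607 multiplications (7^9, after padding to 512x512). Strassen reduces 8 recursive multiplications to 7 at each level.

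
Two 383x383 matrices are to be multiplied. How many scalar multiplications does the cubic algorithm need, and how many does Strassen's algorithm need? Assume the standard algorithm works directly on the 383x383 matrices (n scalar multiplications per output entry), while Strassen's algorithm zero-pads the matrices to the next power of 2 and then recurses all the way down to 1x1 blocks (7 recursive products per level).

Matrix multiplication for 383x383 matrices:

Strassen's algorithm requires power-of-2 dimensions. Pad 383x383 to 512x512 (next power of 2).

Standard algorithm: 383^3 = 56181887 multiplications
Strassen's algorithm: 7^(log2(512)) = 7^9 = 40353607 multiplications
Savings: 56181887 - 40353607 = 15828280 multiplications

Standard: 56181887 multiplications (383^3). Strassen: 40353607 multiplications (7^9, after padding to 512x512). Strassen reduces 8 recursive multiplications to 7 at each level.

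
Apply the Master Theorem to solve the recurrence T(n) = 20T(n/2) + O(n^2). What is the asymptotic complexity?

Master Theorem for T(n) = 20T(n/2) + O(n^2):

a = 20, b = 2, c = 2
log_b(a) = log_2(20) = 4.3219

Case 1: c = 2 < log_2(20) = 4.3219
T(n) = O(n^(log_2 20))

For T(n) = 20T(n/2) + O(n^2): log_2(20) = 4.3219. This is Case 1 of the Master Theorem (c < log_b(a), work dominated by leaves), giving O(n^(log_2 20)).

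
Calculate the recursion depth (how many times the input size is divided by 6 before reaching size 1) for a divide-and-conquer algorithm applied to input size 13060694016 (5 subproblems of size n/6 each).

For divide and conquer with division factor 6:

Problem sizes at each level:
Level 0: 13060694016
Level 1: 2176782336
Level 2: 362797056
Level 3: 60466176
Level 4: 10077696
Level 5: 1679616
Level 6: 279936
Level 7: 46656
Level 8: 7776
Level 9: 1296
Level 10: 216
Level 11: 36
Level 12: 6
Level 13: 1

The root is level 0 and the size-1 base case is level 13 (the tree spans levels 0 through 13, i.e. 14 levels counting the root), so the depth is the number of divisions: log_6(13060694016) = 13

The recursion tree depth is log_6(13060694016) = 13. At each level, the problem size is divided by 6, so it takes 13 divisions to reduce to a base case of size 1. The algorithm makes 5 recursive calls at each level.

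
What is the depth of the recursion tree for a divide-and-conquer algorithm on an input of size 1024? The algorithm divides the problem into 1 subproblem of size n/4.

For divide and conquer with division factor 4:

Problem sizes at each level:
Level 0: 1024
Level 1: 256
Level 2: 64
Level 3: 16
Level 4: 4
Level 5: 1

The root is level 0 and the size-1 base case is level 5 (the tree spans levels 0 through 5, i.e. 6 levels counting the root), so the depth is the number of divisions: log_4(1024) = 5

The recursion tree depth is log_4(1024) = 5. At each level, the problem size is divided by 4, so it takes 5 divisions to reduce to a base case of size 1. The algorithm makes 1 recursive call at each level.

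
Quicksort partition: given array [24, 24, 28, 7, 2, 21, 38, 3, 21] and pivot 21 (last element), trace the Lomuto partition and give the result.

Lomuto partition with pivot = 21:

Initial array: [24, 24, 28, 7, 2, 21, 38, 3, 21]

arr[0]=24 > 21: no swap
arr[1]=24 > 21: no swap
arr[2]=28 > 21: no swap
arr[3]=7 <= 21: swap with position 0, array becomes [7, 24, 28, 24, 2, 21, 38, 3, 21]
arr[4]=2 <= 21: swap with position 1, array becomes [7, 2, 28, 24, 24, 21, 38, 3, 21]
arr[5]=21 <= 21: swap with position 2, array becomes [7, 2, 21, 24, 24, 28, 38, 3, 21]
arr[6]=38 > 21: no swap
arr[7]=3 <= 21: swap with position 3, array becomes [7, 2, 21, 3, 24, 28, 38, 24, 21]

Place pivot at position 4: [7, 2, 21, 3, 21, 28, 38, 24, 24]
Pivot position: 4

After partitioning with pivot 21, the array becomes [7, 2, 21, 3, 21, 28, 38, 24, 24]. The pivot is placed at index 4. All elements to the left of the pivot are <= 21, and all elements to the right are > 21.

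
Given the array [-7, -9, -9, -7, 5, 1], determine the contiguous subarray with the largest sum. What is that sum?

Using Kadane's algorithm on [-7, -9, -9, -7, 5, 1]:

Scanning through the array:
Position 1 (value -9): max_ending_here = -9, max_so_far = -7
Position 2 (value -9): max_ending_here = -9, max_so_far = -7
Position 3 (value -7): max_ending_here = -7, max_so_far = -7
Position 4 (value 5): max_ending_here = 5, max_so_far = 5
Position 5 (value 1): max_ending_here = 6, max_so_far = 6

Maximum subarray: [5, 1]
Maximum sum: 6

The maximum subarray is [5, 1] with sum 6. This subarray runs from index 4 to index 5.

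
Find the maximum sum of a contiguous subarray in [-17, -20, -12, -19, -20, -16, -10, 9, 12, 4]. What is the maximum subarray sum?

Using Kadane's algorithm on [-17, -20, -12, -19, -20, -16, -10, 9, 12, 4]:

Scanning through the array:
Position 1 (value -20): max_ending_here = -20, max_so_far = -17
Position 2 (value -12): max_ending_here = -12, max_so_far = -12
Position 3 (value -19): max_ending_here = -19, max_so_far = -12
Position 4 (value -20): max_ending_here = -20, max_so_far = -12
Position 5 (value -16): max_ending_here = -16, max_so_far = -12
Position 6 (value -10): max_ending_here = -10, max_so_far = -10
Position 7 (value 9): max_ending_here = 9, max_so_far = 9
Position 8 (value 12): max_ending_here = 21, max_so_far = 21
Position 9 (value 4): max_ending_here = 25, max_so_far = 25

Maximum subarray: [9, 12, 4]
Maximum sum: 25

The maximum subarray is [9, 12, 4] with sum 25. This subarray runs from index 7 to index 9.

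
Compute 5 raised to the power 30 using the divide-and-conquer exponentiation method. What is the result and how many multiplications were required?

Computing 5^30 by squaring (build up from 5^1; each line after the first costs one multiplication):

5^1 = 5
5^2 = (5^1)^2 = 5^2 = 25
5^3 = 5 * 5^2 = 5 * 25 = 125
5^6 = (5^3)^2 = 125^2 = 15625
5^7 = 5 * 5^6 = 5 * 15625 = 78125
5^14 = (5^7)^2 = 78125^2 = 6103515625
5^15 = 5 * 5^14 = 5 * 6103515625 = 30517578125
5^30 = (5^15)^2 = 30517578125^2 = 931322574615478515625

Result: 931322574615478515625
Multiplications needed: 7 (7 lines after 5^1)

5^30 = 931322574615478515625. Using exponentiation by squaring, this requires 7 multiplications. The key idea: if the exponent is even, square the half-power; if odd, multiply by the base once.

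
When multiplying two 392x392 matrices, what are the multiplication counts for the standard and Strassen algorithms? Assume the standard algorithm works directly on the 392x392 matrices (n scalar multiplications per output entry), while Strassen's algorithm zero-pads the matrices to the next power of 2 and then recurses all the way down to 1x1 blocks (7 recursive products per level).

Matrix multiplication for 392x392 matrices:

Strassen's algorithm requires power-of-2 dimensions. Pad 392x392 to 512x512 (next power of 2).

Standard algorithm: 392^3 = 60236288 multiplications
Strassen's algorithm: 7^(log2(512)) = 7^9 = 40353607 multiplications
Savings: 60236288 - 40353607 = 19882681 multiplications

Standard: 60236288 multiplications (392^3). Strassen: 40353607 multiplications (7^9, after padding to 512x512). Strassen reduces 8 recursive multiplications to 7 at each level.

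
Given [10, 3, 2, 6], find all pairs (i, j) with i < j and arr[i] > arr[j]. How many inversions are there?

Finding inversions in [10, 3, 2, 6]:

(0, 1): arr[0]=10 > arr[1]=3
(0, 2): arr[0]=10 > arr[2]=2
(0, 3): arr[0]=10 > arr[3]=6
(1, 2): arr[1]=3 > arr[2]=2

Total inversions: 4

The array has 4 inversion(s): (0,1), (0,2), (0,3), (1,2). Each pair (i,j) satisfies i < j and arr[i] > arr[j].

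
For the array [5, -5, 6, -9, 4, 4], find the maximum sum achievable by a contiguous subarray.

Using Kadane's algorithm on [5, -5, 6, -9, 4, 4]:

Scanning through the array:
Position 1 (value -5): max_ending_here = 0, max_so_far = 5
Position 2 (value 6): max_ending_here = 6, max_so_far = 6
Position 3 (value -9): max_ending_here = -3, max_so_far = 6
Position 4 (value 4): max_ending_here = 4, max_so_far = 6
Position 5 (value 4): max_ending_here = 8, max_so_far = 8

Maximum subarray: [4, 4]
Maximum sum: 8

The maximum subarray is [4, 4] with sum 8. This subarray runs from index 4 to index 5.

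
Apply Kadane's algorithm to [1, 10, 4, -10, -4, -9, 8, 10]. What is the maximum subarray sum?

Using Kadane's algorithm on [1, 10, 4, -10, -4, -9, 8, 10]:

Scanning through the array:
Position 1 (value 10): max_ending_here = 11, max_so_far = 11
Position 2 (value 4): max_ending_here = 15, max_so_far = 15
Position 3 (value -10): max_ending_here = 5, max_so_far = 15
Position 4 (value -4): max_ending_here = 1, max_so_far = 15
Position 5 (value -9): max_ending_here = -8, max_so_far = 15
Position 6 (value 8): max_ending_here = 8, max_so_far = 15
Position 7 (value 10): max_ending_here = 18, max_so_far = 18

Maximum subarray: [8, 10]
Maximum sum: 18

The maximum subarray is [8, 10] with sum 18. This subarray runs from index 6 to index 7.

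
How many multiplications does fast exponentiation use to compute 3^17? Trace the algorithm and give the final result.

Computing 3^17 by squaring (build up from 3^1; each line after the first costs one multiplication):

3^1 = 3
3^2 = (3^1)^2 = 3^2 = 9
3^4 = (3^2)^2 = 9^2 = 81
3^8 = (3^4)^2 = 81^2 = 6561
3^16 = (3^8)^2 = 6561^2 = 43046721
3^17 = 3 * 3^16 = 3 * 43046721 = 129140163

Result: 129140163
Multiplications needed: 5 (5 lines after 3^1)

3^17 = 129140163. Using exponentiation by squaring, this requires 5 multiplications. The key idea: if the exponent is even, square the half-power; if odd, multiply by the base once.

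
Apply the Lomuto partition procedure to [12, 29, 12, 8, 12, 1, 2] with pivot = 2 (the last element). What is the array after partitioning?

Lomuto partition with pivot = 2:

Initial array: [12, 29, 12, 8, 12, 1, 2]

arr[0]=12 > 2: no swap
arr[1]=29 > 2: no swap
arr[2]=12 > 2: no swap
arr[3]=8 > 2: no swap
arr[4]=12 > 2: no swap
arr[5]=1 <= 2: swap with position 0, array becomes [1, 29, 12, 8, 12, 12, 2]

Place pivot at position 1: [1, 2, 12, 8, 12, 12, 29]
Pivot position: 1

After partitioning with pivot 2, the array becomes [1, 2, 12, 8, 12, 12, 29]. The pivot is placed at index 1. All elements to the left of the pivot are <= 2, and all elements to the right are > 2.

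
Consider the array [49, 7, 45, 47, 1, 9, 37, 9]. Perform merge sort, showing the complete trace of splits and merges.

Merge sort trace:

Split: [49, 7, 45, 47, 1, 9, 37, 9] -> [49, 7, 45, 47] and [1, 9, 37, 9]
  Split: [49, 7, 45, 47] -> [49, 7] and [45, 47]
    Split: [49, 7] -> [49] and [7]
    Merge: [49] + [7] -> [7, 49]
    Split: [45, 47] -> [45] and [47]
    Merge: [45] + [47] -> [45, 47]
  Merge: [7, 49] + [45, 47] -> [7, 45, 47, 49]
  Split: [1, 9, 37, 9] -> [1, 9] and [37, 9]
    Split: [1, 9] -> [1] and [9]
    Merge: [1] + [9] -> [1, 9]
    Split: [37, 9] -> [37] and [9]
    Merge: [37] + [9] -> [9, 37]
  Merge: [1, 9] + [9, 37] -> [1, 9, 9, 37]
Merge: [7, 45, 47, 49] + [1, 9, 9, 37] -> [1, 7, 9, 9, 37, 45, 47, 49]

Final sorted array: [1, 7, 9, 9, 37, 45, 47, 49]

The merge sort proceeds by recursively splitting the array and merging sorted halves.
After all merges, the sorted array is [1, 7, 9, 9, 37, 45, 47, 49].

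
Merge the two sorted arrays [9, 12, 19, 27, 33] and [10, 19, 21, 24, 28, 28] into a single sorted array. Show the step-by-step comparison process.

Merging process:

Compare 9 vs 10: take 9 from left. Merged: [9]
Compare 12 vs 10: take 10 from right. Merged: [9, 10]
Compare 12 vs 19: take 12 from left. Merged: [9, 10, 12]
Compare 19 vs 19: take 19 from left. Merged: [9, 10, 12, 19]
Compare 27 vs 19: take 19 from right. Merged: [9, 10, 12, 19, 19]
Compare 27 vs 21: take 21 from right. Merged: [9, 10, 12, 19, 19, 21]
Compare 27 vs 24: take 24 from right. Merged: [9, 10, 12, 19, 19, 21, 24]
Compare 27 vs 28: take 27 from left. Merged: [9, 10, 12, 19, 19, 21, 24, 27]
Compare 33 vs 28: take 28 from right. Merged: [9, 10, 12, 19, 19, 21, 24, 27, 28]
Compare 33 vs 28: take 28 from right. Merged: [9, 10, 12, 19, 19, 21, 24, 27, 28, 28]
Append remaining from left: [33]. Merged: [9, 10, 12, 19, 19, 21, 24, 27, 28, 28, 33]

Final merged array: [9, 10, 12, 19, 19, 21, 24, 27, 28, 28, 33]
Total comparisons: 10

The merged array is [9, 10, 12, 19, 19, 21, 24, 27, 28, 28, 33], requiring 10 comparisons. The merge step runs in O(n) time where n is the total number of elements.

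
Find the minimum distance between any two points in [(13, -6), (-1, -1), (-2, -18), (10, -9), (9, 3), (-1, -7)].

Computing all pairwise distances among 6 points:

d((13, -6), (-1, -1)) = 14.8661
d((13, -6), (-2, -18)) = 19.2094
d((13, -6), (10, -9)) = 4.2426 <-- minimum
d((13, -6), (9, 3)) = 9.8489
d((13, -6), (-1, -7)) = 14.0357
d((-1, -1), (-2, -18)) = 17.0294
d((-1, -1), (10, -9)) = 13.6015
d((-1, -1), (9, 3)) = 10.7703
d((-1, -1), (-1, -7)) = 6.0
d((-2, -18), (10, -9)) = 15.0
d((-2, -18), (9, 3)) = 23.7065
d((-2, -18), (-1, -7)) = 11.0454
d((10, -9), (9, 3)) = 12.0416
d((10, -9), (-1, -7)) = 11.1803
d((9, 3), (-1, -7)) = 14.1421

Closest pair: (13, -6) and (10, -9) with distance 4.2426

The closest pair is (13, -6) and (10, -9) with Euclidean distance 4.2426. For 6 points, brute-force pairwise comparison is shown above. For large n, the divide-and-conquer algorithm (sort by x, recurse on halves, check the dividing strip) achieves O(n log n).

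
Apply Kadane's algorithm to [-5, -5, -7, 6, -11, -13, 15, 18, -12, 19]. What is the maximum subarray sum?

Using Kadane's algorithm on [-5, -5, -7, 6, -11, -13, 15, 18, -12, 19]:

Scanning through the array:
Position 1 (value -5): max_ending_here = -5, max_so_far = -5
Position 2 (value -7): max_ending_here = -7, max_so_far = -5
Position 3 (value 6): max_ending_here = 6, max_so_far = 6
Position 4 (value -11): max_ending_here = -5, max_so_far = 6
Position 5 (value -13): max_ending_here = -13, max_so_far = 6
Position 6 (value 15): max_ending_here = 15, max_so_far = 15
Position 7 (value 18): max_ending_here = 33, max_so_far = 33
Position 8 (value -12): max_ending_here = 21, max_so_far = 33
Position 9 (value 19): max_ending_here = 40, max_so_far = 40

Maximum subarray: [15, 18, -12, 19]
Maximum sum: 40

The maximum subarray is [15, 18, -12, 19] with sum 40. This subarray runs from index 6 to index 9.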